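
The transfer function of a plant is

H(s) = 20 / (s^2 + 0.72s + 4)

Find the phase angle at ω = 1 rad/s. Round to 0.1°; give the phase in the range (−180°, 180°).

-13.5°

At s = jω = j1:
quadratic: (j1)² + 0.72·j1 + 4 = 3 + j0.72 → |·| ≈ 3.0852, ∠ ≈ 13.50°
∠H = 0.00° − 13.50° = -13.50°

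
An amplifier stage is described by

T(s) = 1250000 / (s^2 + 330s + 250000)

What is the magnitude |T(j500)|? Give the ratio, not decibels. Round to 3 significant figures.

At s = jω = j500:
quadratic: (j500)² + 330·j500 + 250000 = 0 + j165000 → |·| ≈ 1.65e+05, ∠ ≈ 90.00°
|T| = 1250000 / 1.65e+05 ≈ 7.5758

7.58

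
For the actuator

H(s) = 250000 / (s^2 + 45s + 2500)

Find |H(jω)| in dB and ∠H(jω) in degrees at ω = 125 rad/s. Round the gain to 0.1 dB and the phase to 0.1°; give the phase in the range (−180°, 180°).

24.9 dB, -156.8°

At s = jω = j125:
quadratic: (j125)² + 45·j125 + 2500 = -13125 + j5625 → |·| ≈ 14280, ∠ ≈ 156.80°
|H| = 250000 / 14280 ≈ 17.507
Gain = 20 log₁₀(17.507) ≈ 24.86 dB
∠H = 0.00° − 156.80° = -156.80°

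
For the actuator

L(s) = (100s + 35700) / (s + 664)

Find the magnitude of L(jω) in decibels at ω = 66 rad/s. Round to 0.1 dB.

Substitute s = j66:
Numerator: 100(j66) + 35700 = 35700 + j6600
Denominator: (j66) + 664 = 664 + j66
|N| = √(35700² + 6600²) ≈ 36305, ∠N ≈ 10.47°
|D| = √(664² + 66²) ≈ 667.27, ∠D ≈ 5.68°
|L| = 36305 / 667.27 ≈ 54.408
Gain = 20 log₁₀(54.408) ≈ 34.71 dB

34.7 dB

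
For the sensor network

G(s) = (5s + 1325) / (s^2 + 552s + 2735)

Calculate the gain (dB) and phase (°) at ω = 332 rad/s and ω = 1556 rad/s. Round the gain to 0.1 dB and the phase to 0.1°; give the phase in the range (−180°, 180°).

Substitute s = j332:
Numerator: 5(j332) + 1325 = 1325 + j1660
Denominator: (j332)^2 + 552(j332) + 2735 = -107489 + j183264
|N| = √(1325² + 1660²) ≈ 2124, ∠N ≈ 51.40°
|D| = √(107489² + 183264²) ≈ 2.1246e+05, ∠D ≈ 120.39°
|G| = 2124 / 2.1246e+05 ≈ 0.0099972
Gain = 20 log₁₀(0.0099972) ≈ -40.00 dB
∠G = 51.40° − 120.39° = -68.99°

Substitute s = j1556:
Numerator: 5(j1556) + 1325 = 1325 + j7780
Denominator: (j1556)^2 + 552(j1556) + 2735 = -2418401 + j858912
|N| = √(1325² + 7780²) ≈ 7892, ∠N ≈ 80.33°
|D| = √(2418401² + 858912²) ≈ 2.5664e+06, ∠D ≈ 160.45°
|G| = 7892 / 2.5664e+06 ≈ 0.0030751
Gain = 20 log₁₀(0.0030751) ≈ -50.24 dB
∠G = 80.33° − 160.45° = -80.12°

ω = 332: -40.0 dB, -69.0°; ω = 1556: -50.2 dB, -80.1°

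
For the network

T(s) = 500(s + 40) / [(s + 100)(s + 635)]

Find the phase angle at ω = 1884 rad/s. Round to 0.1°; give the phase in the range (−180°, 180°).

At s = jω = j1884:
zero (s+40): 40 + j1884 → |·| = √(40²+1884²) = √3551056 ≈ 1884.4, ∠ = arctan(1884/40) ≈ 88.78°
pole (s+100): 100 + j1884 → |·| = √(100²+1884²) = √3559456 ≈ 1886.7, ∠ = arctan(1884/100) ≈ 86.96°
pole (s+635): 635 + j1884 → |·| = √(635²+1884²) = √3952681 ≈ 1988.1, ∠ = arctan(1884/635) ≈ 71.37°
∠T = 88.78° − 158.33° = -69.55°

-69.6°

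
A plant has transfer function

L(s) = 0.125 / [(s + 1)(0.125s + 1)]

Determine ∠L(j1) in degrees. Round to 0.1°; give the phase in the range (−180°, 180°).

-52.1°

At ω = 1 rad/s:
pole (1 + j1·1) = 1 + j1 → |·| ≈ 1.4142, ∠ ≈ 45.00°
pole (1 + j1·0.125) = 1 + j0.125 → |·| ≈ 1.0078, ∠ ≈ 7.13°
∠L = (0°) − (45.00° + 7.13°) = -52.13°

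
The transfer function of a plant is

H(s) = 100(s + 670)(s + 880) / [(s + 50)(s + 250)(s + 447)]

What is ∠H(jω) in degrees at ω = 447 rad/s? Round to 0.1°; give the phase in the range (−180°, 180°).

-128.8°

At s = jω = j447:
zero (s+670): 670 + j447 → |·| = √(670²+447²) = √648709 ≈ 805.42, ∠ = arctan(447/670) ≈ 33.71°
zero (s+880): 880 + j447 → |·| = √(880²+447²) = √974209 ≈ 987.02, ∠ = arctan(447/880) ≈ 26.93°
pole (s+50): 50 + j447 → |·| = √(50²+447²) = √202309 ≈ 449.79, ∠ = arctan(447/50) ≈ 83.62°
pole (s+250): 250 + j447 → |·| = √(250²+447²) = √262309 ≈ 512.16, ∠ = arctan(447/250) ≈ 60.78°
pole (s+447): 447 + j447 → |·| = √(447²+447²) = √399618 ≈ 632.15, ∠ = arctan(447/447) ≈ 45.00°
∠H = 60.64° − 189.40° = -128.76°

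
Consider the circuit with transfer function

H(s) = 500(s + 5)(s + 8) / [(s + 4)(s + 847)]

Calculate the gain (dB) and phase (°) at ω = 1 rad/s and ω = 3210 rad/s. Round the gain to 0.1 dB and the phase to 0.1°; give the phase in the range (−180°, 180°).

ω = 1: 15.4 dB, 4.3°; ω = 3210: 53.7 dB, 14.6°

At s = jω = j1:
zero (s+5): 5 + j1 → |·| = √(5²+1²) = √26 ≈ 5.099, ∠ = arctan(1/5) ≈ 11.31°
zero (s+8): 8 + j1 → |·| = √(8²+1²) = √65 ≈ 8.0623, ∠ = arctan(1/8) ≈ 7.13°
pole (s+4): 4 + j1 → |·| = √(4²+1²) = √17 ≈ 4.1231, ∠ = arctan(1/4) ≈ 14.04°
pole (s+847): 847 + j1 → |·| = √(847²+1²) = √717410 ≈ 847, ∠ = arctan(1/847) ≈ 0.07°
|H| = 500 · 41.11 / 3492.3 ≈ 5.8858
Gain = 20 log₁₀(5.8858) ≈ 15.40 dB
∠H = 18.44° − 14.11° = 4.33°

At s = jω = j3210:
zero (s+5): 5 + j3210 → |·| = √(5²+3210²) = √10304125 ≈ 3210, ∠ = arctan(3210/5) ≈ 89.91°
zero (s+8): 8 + j3210 → |·| = √(8²+3210²) = √10304164 ≈ 3210, ∠ = arctan(3210/8) ≈ 89.86°
pole (s+4): 4 + j3210 → |·| = √(4²+3210²) = √10304116 ≈ 3210, ∠ = arctan(3210/4) ≈ 89.93°
pole (s+847): 847 + j3210 → |·| = √(847²+3210²) = √11021509 ≈ 3319.9, ∠ = arctan(3210/847) ≈ 75.22°
|H| = 500 · 1.0304e+07 / 1.0657e+07 ≈ 483.44
Gain = 20 log₁₀(483.44) ≈ 53.69 dB
∠H = 179.77° − 165.15° = 14.62°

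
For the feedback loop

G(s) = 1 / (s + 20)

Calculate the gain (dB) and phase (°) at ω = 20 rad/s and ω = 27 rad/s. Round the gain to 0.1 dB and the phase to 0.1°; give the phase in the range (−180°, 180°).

At s = jω = j20:
pole (s+20): 20 + j20 → |·| = √(20²+20²) = √800 ≈ 28.284, ∠ = arctan(20/20) ≈ 45.00°
|G| = 1 / 28.284 ≈ 0.035356
Gain = 20 log₁₀(0.035356) ≈ -29.03 dB
∠G = 0.00° − 45.00° = -45.00°

At s = jω = j27:
pole (s+20): 20 + j27 → |·| = √(20²+27²) = √1129 ≈ 33.601, ∠ = arctan(27/20) ≈ 53.47°
|G| = 1 / 33.601 ≈ 0.029761
Gain = 20 log₁₀(0.029761) ≈ -30.53 dB
∠G = 0.00° − 53.47° = -53.47°

ω = 20: -29.0 dB, -45.0°; ω = 27: -30.5 dB, -53.5°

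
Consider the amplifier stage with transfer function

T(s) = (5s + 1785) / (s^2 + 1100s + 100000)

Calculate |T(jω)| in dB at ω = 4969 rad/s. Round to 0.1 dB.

Substitute s = j4969:
Numerator: 5(j4969) + 1785 = 1785 + j24845
Denominator: (j4969)^2 + 1100(j4969) + 100000 = -24590961 + j5465900
|N| = √(1785² + 24845²) ≈ 24909, ∠N ≈ 85.89°
|D| = √(24590961² + 5465900²) ≈ 2.5191e+07, ∠D ≈ 167.47°
|T| = 24909 / 2.5191e+07 ≈ 0.00098881
Gain = 20 log₁₀(0.00098881) ≈ -60.10 dB

-60.1 dB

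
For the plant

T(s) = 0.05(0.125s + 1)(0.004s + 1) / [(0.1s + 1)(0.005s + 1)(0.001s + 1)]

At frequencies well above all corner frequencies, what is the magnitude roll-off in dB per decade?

Each pole contributes −20 dB/decade at high frequency; each zero contributes +20 dB/decade.
Net: 2 zero(s) − 3 pole(s) → -20 dB/decade.

-20 dB/decade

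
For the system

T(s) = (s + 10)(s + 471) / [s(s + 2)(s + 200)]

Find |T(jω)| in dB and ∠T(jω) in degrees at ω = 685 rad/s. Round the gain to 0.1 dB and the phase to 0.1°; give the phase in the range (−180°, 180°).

At s = jω = j685:
zero (s+10): 10 + j685 → |·| = √(10²+685²) = √469325 ≈ 685.07, ∠ = arctan(685/10) ≈ 89.16°
zero (s+471): 471 + j685 → |·| = √(471²+685²) = √691066 ≈ 831.3, ∠ = arctan(685/471) ≈ 55.49°
pole (s+2): 2 + j685 → |·| = √(2²+685²) = √469229 ≈ 685, ∠ = arctan(685/2) ≈ 89.83°
pole (s+200): 200 + j685 → |·| = √(200²+685²) = √509225 ≈ 713.6, ∠ = arctan(685/200) ≈ 73.72°
pole at origin: |s| = 685, ∠ = 90.00° (in denominator)
|T| = 1 · 5.695e+05 / 3.3484e+08 ≈ 0.0017008
Gain = 20 log₁₀(0.0017008) ≈ -55.39 dB
∠T = 144.65° − 253.55° = -108.90°

-55.4 dB, -108.9°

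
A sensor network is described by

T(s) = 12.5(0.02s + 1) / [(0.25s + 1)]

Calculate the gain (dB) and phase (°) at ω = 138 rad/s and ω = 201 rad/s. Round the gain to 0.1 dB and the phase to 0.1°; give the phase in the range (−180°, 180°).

ω = 138: 0.5 dB, -18.3°; ω = 201: 0.3 dB, -12.8°

At ω = 138 rad/s:
zero (1 + j138·0.02) = 1 + j2.76 → |·| ≈ 2.9356, ∠ ≈ 70.08°
pole (1 + j138·0.25) = 1 + j34.5 → |·| ≈ 34.514, ∠ ≈ 88.34°
|T| = 12.5 · 2.9356 / (34.514) ≈ 1.0632
Gain = 20 log₁₀(1.0632) ≈ 0.53 dB
∠T = (70.08°) − (88.34°) = -18.26°

At ω = 201 rad/s:
zero (1 + j201·0.02) = 1 + j4.02 → |·| ≈ 4.1425, ∠ ≈ 76.03°
pole (1 + j201·0.25) = 1 + j50.25 → |·| ≈ 50.26, ∠ ≈ 88.86°
|T| = 12.5 · 4.1425 / (50.26) ≈ 1.0303
Gain = 20 log₁₀(1.0303) ≈ 0.26 dB
∠T = (76.03°) − (88.86°) = -12.83°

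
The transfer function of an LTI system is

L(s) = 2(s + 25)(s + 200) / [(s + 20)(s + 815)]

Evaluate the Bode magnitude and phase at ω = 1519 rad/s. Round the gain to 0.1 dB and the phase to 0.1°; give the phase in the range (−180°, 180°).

5.0 dB, 20.5°

At s = jω = j1519:
zero (s+25): 25 + j1519 → |·| = √(25²+1519²) = √2307986 ≈ 1519.2, ∠ = arctan(1519/25) ≈ 89.06°
zero (s+200): 200 + j1519 → |·| = √(200²+1519²) = √2347361 ≈ 1532.1, ∠ = arctan(1519/200) ≈ 82.50°
pole (s+20): 20 + j1519 → |·| = √(20²+1519²) = √2307761 ≈ 1519.1, ∠ = arctan(1519/20) ≈ 89.25°
pole (s+815): 815 + j1519 → |·| = √(815²+1519²) = √2971586 ≈ 1723.8, ∠ = arctan(1519/815) ≈ 61.78°
|L| = 2 · 2.3276e+06 / 2.6186e+06 ≈ 1.7777
Gain = 20 log₁₀(1.7777) ≈ 5.00 dB
∠L = 171.56° − 151.03° = 20.53°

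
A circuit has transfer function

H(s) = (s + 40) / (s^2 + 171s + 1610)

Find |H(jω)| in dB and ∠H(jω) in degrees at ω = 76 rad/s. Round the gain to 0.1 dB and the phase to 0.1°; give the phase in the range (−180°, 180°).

Substitute s = j76:
Numerator: (j76) + 40 = 40 + j76
Denominator: (j76)^2 + 171(j76) + 1610 = -4166 + j12996
|N| = √(40² + 76²) ≈ 85.884, ∠N ≈ 62.24°
|D| = √(4166² + 12996²) ≈ 13647, ∠D ≈ 107.77°
|H| = 85.884 / 13647 ≈ 0.0062933
Gain = 20 log₁₀(0.0062933) ≈ -44.02 dB
∠H = 62.24° − 107.77° = -45.53°

-44.0 dB, -45.5°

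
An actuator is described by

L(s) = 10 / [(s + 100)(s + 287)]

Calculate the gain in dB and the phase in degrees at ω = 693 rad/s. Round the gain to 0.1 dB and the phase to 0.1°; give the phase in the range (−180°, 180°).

At s = jω = j693:
pole (s+100): 100 + j693 → |·| = √(100²+693²) = √490249 ≈ 700.18, ∠ = arctan(693/100) ≈ 81.79°
pole (s+287): 287 + j693 → |·| = √(287²+693²) = √562618 ≈ 750.08, ∠ = arctan(693/287) ≈ 67.50°
|L| = 10 / 5.2519e+05 ≈ 1.9041e-05
Gain = 20 log₁₀(1.9041e-05) ≈ -94.41 dB
∠L = 0.00° − 149.29° = -149.29°

-94.4 dB, -149.3°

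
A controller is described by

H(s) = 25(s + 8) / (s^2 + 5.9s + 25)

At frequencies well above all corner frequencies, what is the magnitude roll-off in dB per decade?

-20 dB/decade

Each pole contributes −20 dB/decade at high frequency; each zero contributes +20 dB/decade.
Net: 1 zero(s) − 2 pole(s) → -20 dB/decade.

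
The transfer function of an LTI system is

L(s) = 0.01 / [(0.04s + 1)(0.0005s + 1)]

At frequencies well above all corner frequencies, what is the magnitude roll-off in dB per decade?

Each pole contributes −20 dB/decade at high frequency; each zero contributes +20 dB/decade.
Net: 0 zero(s) − 2 pole(s) → -40 dB/decade.

-40 dB/decade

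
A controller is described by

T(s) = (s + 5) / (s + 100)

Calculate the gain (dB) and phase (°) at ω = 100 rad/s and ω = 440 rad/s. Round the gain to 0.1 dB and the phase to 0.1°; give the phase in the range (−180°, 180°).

Substitute s = j100:
Numerator: (j100) + 5 = 5 + j100
Denominator: (j100) + 100 = 100 + j100
|N| = √(5² + 100²) ≈ 100.12, ∠N ≈ 87.14°
|D| = √(100² + 100²) ≈ 141.42, ∠D ≈ 45.00°
|T| = 100.12 / 141.42 ≈ 0.70796
Gain = 20 log₁₀(0.70796) ≈ -3.00 dB
∠T = 87.14° − 45.00° = 42.14°

Substitute s = j440:
Numerator: (j440) + 5 = 5 + j440
Denominator: (j440) + 100 = 100 + j440
|N| = √(5² + 440²) ≈ 440.03, ∠N ≈ 89.35°
|D| = √(100² + 440²) ≈ 451.22, ∠D ≈ 77.20°
|T| = 440.03 / 451.22 ≈ 0.9752
Gain = 20 log₁₀(0.9752) ≈ -0.22 dB
∠T = 89.35° − 77.20° = 12.15°

ω = 100: -3.0 dB, 42.1°; ω = 440: -0.2 dB, 12.2°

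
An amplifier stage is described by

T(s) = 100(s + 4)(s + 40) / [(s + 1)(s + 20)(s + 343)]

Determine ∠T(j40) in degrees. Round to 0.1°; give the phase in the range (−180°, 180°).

At s = jω = j40:
zero (s+4): 4 + j40 → |·| = √(4²+40²) = √1616 ≈ 40.2, ∠ = arctan(40/4) ≈ 84.29°
zero (s+40): 40 + j40 → |·| = √(40²+40²) = √3200 ≈ 56.569, ∠ = arctan(40/40) ≈ 45.00°
pole (s+1): 1 + j40 → |·| = √(1²+40²) = √1601 ≈ 40.012, ∠ = arctan(40/1) ≈ 88.57°
pole (s+20): 20 + j40 → |·| = √(20²+40²) = √2000 ≈ 44.721, ∠ = arctan(40/20) ≈ 63.43°
pole (s+343): 343 + j40 → |·| = √(343²+40²) = √119249 ≈ 345.32, ∠ = arctan(40/343) ≈ 6.65°
∠T = 129.29° − 158.65° = -29.36°

-29.4°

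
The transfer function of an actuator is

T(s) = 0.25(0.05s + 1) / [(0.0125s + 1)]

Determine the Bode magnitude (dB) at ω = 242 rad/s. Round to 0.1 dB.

At ω = 242 rad/s:
zero (1 + j242·0.05) = 1 + j12.1 → |·| ≈ 12.141, ∠ ≈ 85.28°
pole (1 + j242·0.0125) = 1 + j3.025 → |·| ≈ 3.186, ∠ ≈ 71.71°
|T| = 0.25 · 12.141 / (3.186) ≈ 0.95268
Gain = 20 log₁₀(0.95268) ≈ -0.42 dB

-0.4 dB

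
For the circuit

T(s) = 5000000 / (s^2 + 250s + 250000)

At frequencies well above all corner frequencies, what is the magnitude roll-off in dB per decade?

Each pole contributes −20 dB/decade at high frequency; each zero contributes +20 dB/decade.
Net: 0 zero(s) − 2 pole(s) → -40 dB/decade.

-40 dB/decade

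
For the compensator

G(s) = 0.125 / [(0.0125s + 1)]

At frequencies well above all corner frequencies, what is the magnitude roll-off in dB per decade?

Each pole contributes −20 dB/decade at high frequency; each zero contributes +20 dB/decade.
Net: 0 zero(s) − 1 pole(s) → -20 dB/decade.

-20 dB/decade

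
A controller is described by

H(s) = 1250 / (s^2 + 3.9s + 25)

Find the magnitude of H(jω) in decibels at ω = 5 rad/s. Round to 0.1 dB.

36.1 dB

At s = jω = j5:
quadratic: (j5)² + 3.9·j5 + 25 = 0 + j19.5 → |·| ≈ 19.5, ∠ ≈ 90.00°
|H| = 1250 / 19.5 ≈ 64.103
Gain = 20 log₁₀(64.103) ≈ 36.14 dB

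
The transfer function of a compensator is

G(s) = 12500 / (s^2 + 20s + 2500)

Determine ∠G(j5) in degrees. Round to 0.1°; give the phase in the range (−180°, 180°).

-2.3°

At s = jω = j5:
quadratic: (j5)² + 20·j5 + 2500 = 2475 + j100 → |·| ≈ 2477, ∠ ≈ 2.31°
∠G = 0.00° − 2.31° = -2.31°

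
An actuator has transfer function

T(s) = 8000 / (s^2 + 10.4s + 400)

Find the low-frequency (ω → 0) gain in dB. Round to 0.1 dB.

T(0) = 8000 / 400 = 20
20 log₁₀(20) ≈ 26.02 dB

26.0 dB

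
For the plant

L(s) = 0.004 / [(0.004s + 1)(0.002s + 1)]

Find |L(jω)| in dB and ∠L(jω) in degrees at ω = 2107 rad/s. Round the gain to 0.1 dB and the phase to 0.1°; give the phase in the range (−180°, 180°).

At ω = 2107 rad/s:
pole (1 + j2107·0.004) = 1 + j8.428 → |·| ≈ 8.4871, ∠ ≈ 83.23°
pole (1 + j2107·0.002) = 1 + j4.214 → |·| ≈ 4.331, ∠ ≈ 76.65°
|L| = 0.004 · 1 / (8.4871 · 4.331) ≈ 0.00010882
Gain = 20 log₁₀(0.00010882) ≈ -79.27 dB
∠L = (0°) − (83.23° + 76.65°) = -159.88°

-79.3 dB, -159.9°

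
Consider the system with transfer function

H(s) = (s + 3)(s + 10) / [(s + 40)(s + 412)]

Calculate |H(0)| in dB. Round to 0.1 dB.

-54.8 dB

H(0) = 1·3·10 / (40·412) ≈ 0.0018204
20 log₁₀(0.0018204) ≈ -54.80 dB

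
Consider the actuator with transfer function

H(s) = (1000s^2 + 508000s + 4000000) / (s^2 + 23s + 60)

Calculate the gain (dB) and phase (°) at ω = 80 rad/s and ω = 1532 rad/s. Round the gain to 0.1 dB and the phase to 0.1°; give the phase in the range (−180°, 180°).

ω = 80: 75.8 dB, -70.4°; ω = 1532: 60.4 dB, -17.5°

Substitute s = j80:
Numerator: 1000(j80)^2 + 508000(j80) + 4000000 = -2400000 + j40640000
Denominator: (j80)^2 + 23(j80) + 60 = -6340 + j1840
|N| = √(2400000² + 40640000²) ≈ 4.0711e+07, ∠N ≈ 93.38°
|D| = √(6340² + 1840²) ≈ 6601.6, ∠D ≈ 163.82°
|H| = 4.0711e+07 / 6601.6 ≈ 6166.8
Gain = 20 log₁₀(6166.8) ≈ 75.80 dB
∠H = 93.38° − 163.82° = -70.44°

Substitute s = j1532:
Numerator: 1000(j1532)^2 + 508000(j1532) + 4000000 = -2343024000 + j778256000
Denominator: (j1532)^2 + 23(j1532) + 60 = -2346964 + j35236
|N| = √(2343024000² + 778256000²) ≈ 2.4689e+09, ∠N ≈ 161.63°
|D| = √(2346964² + 35236²) ≈ 2.3472e+06, ∠D ≈ 179.14°
|H| = 2.4689e+09 / 2.3472e+06 ≈ 1051.8
Gain = 20 log₁₀(1051.8) ≈ 60.44 dB
∠H = 161.63° − 179.14° = -17.51°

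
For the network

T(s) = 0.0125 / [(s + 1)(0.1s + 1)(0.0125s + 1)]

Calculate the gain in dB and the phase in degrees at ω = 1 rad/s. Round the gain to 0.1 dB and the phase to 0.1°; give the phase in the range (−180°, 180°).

At ω = 1 rad/s:
pole (1 + j1·1) = 1 + j1 → |·| ≈ 1.4142, ∠ ≈ 45.00°
pole (1 + j1·0.1) = 1 + j0.1 → |·| ≈ 1.005, ∠ ≈ 5.71°
pole (1 + j1·0.0125) = 1 + j0.0125 → |·| ≈ 1.0001, ∠ ≈ 0.72°
|T| = 0.0125 · 1 / (1.4142 · 1.005 · 1.0001) ≈ 0.0087941
Gain = 20 log₁₀(0.0087941) ≈ -41.12 dB
∠T = (0°) − (45.00° + 5.71° + 0.72°) = -51.43°

-41.1 dB, -51.4°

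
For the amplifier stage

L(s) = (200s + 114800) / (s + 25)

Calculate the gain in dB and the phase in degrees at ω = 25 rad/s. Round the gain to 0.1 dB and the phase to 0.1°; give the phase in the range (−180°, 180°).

Substitute s = j25:
Numerator: 200(j25) + 114800 = 114800 + j5000
Denominator: (j25) + 25 = 25 + j25
|N| = √(114800² + 5000²) ≈ 1.1491e+05, ∠N ≈ 2.49°
|D| = √(25² + 25²) ≈ 35.355, ∠D ≈ 45.00°
|L| = 1.1491e+05 / 35.355 ≈ 3250.2
Gain = 20 log₁₀(3250.2) ≈ 70.24 dB
∠L = 2.49° − 45.00° = -42.51°

70.2 dB, -42.5°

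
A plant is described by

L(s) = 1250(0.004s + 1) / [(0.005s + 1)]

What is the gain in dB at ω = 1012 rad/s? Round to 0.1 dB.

At ω = 1012 rad/s:
zero (1 + j1012·0.004) = 1 + j4.048 → |·| ≈ 4.1697, ∠ ≈ 76.12°
pole (1 + j1012·0.005) = 1 + j5.06 → |·| ≈ 5.1579, ∠ ≈ 78.82°
|L| = 1250 · 4.1697 / (5.1579) ≈ 1010.5
Gain = 20 log₁₀(1010.5) ≈ 60.09 dB

60.1 dB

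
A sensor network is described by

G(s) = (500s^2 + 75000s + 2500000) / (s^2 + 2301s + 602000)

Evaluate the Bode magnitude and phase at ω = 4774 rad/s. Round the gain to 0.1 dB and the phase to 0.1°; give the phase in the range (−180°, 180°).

53.3 dB, 24.5°

Substitute s = j4774:
Numerator: 500(j4774)^2 + 75000(j4774) + 2500000 = -11393038000 + j358050000
Denominator: (j4774)^2 + 2301(j4774) + 602000 = -22189076 + j10984974
|N| = √(11393038000² + 358050000²) ≈ 1.1399e+10, ∠N ≈ 178.20°
|D| = √(22189076² + 10984974²) ≈ 2.4759e+07, ∠D ≈ 153.66°
|G| = 1.1399e+10 / 2.4759e+07 ≈ 460.4
Gain = 20 log₁₀(460.4) ≈ 53.26 dB
∠G = 178.20° − 153.66° = 24.54°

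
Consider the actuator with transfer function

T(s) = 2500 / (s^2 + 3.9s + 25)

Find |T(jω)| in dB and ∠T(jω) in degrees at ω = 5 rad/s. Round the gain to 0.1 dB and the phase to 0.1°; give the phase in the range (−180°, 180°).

At s = jω = j5:
quadratic: (j5)² + 3.9·j5 + 25 = 0 + j19.5 → |·| ≈ 19.5, ∠ ≈ 90.00°
|T| = 2500 / 19.5 ≈ 128.21
Gain = 20 log₁₀(128.21) ≈ 42.16 dB
∠T = 0.00° − 90.00° = -90.00°

42.2 dB, -90.0°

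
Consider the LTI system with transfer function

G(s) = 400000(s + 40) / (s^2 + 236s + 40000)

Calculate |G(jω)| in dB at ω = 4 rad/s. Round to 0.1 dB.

At s = jω = j4:
zero (s+40): 40 + j4 → |·| = √(40²+4²) = √1616 ≈ 40.2, ∠ = arctan(4/40) ≈ 5.71°
quadratic: (j4)² + 236·j4 + 40000 = 39984 + j944 → |·| ≈ 39995, ∠ ≈ 1.35°
|G| = 400000 · 40.2 / 39995 ≈ 402.05
Gain = 20 log₁₀(402.05) ≈ 52.09 dB

52.1 dB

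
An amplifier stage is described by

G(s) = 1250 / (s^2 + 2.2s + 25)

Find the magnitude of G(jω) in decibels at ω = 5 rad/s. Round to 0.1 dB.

41.1 dB

At s = jω = j5:
quadratic: (j5)² + 2.2·j5 + 25 = 0 + j11 → |·| ≈ 11, ∠ ≈ 90.00°
|G| = 1250 / 11 ≈ 113.64
Gain = 20 log₁₀(113.64) ≈ 41.11 dB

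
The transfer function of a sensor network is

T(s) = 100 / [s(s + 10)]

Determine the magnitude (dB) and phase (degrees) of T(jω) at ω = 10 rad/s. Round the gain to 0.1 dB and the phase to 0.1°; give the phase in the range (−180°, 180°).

At s = jω = j10:
pole (s+10): 10 + j10 → |·| = √(10²+10²) = √200 ≈ 14.142, ∠ = arctan(10/10) ≈ 45.00°
pole at origin: |s| = 10, ∠ = 90.00° (in denominator)
|T| = 100 / 141.42 ≈ 0.70711
Gain = 20 log₁₀(0.70711) ≈ -3.01 dB
∠T = 0.00° − 135.00° = -135.00°

-3.0 dB, -135.0°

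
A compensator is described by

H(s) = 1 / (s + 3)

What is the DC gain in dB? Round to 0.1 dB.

-9.5 dB

H(0) = 1 / 3 ≈ 0.33333
20 log₁₀(0.33333) ≈ -9.54 dB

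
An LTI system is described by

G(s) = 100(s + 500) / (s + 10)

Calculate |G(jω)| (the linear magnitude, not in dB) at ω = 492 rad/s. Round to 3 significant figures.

143

At s = jω = j492:
zero (s+500): 500 + j492 → |·| = √(500²+492²) = √492064 ≈ 701.47, ∠ = arctan(492/500) ≈ 44.54°
pole (s+10): 10 + j492 → |·| = √(10²+492²) = √242164 ≈ 492.1, ∠ = arctan(492/10) ≈ 88.84°
|G| = 100 · 701.47 / 492.1 ≈ 142.55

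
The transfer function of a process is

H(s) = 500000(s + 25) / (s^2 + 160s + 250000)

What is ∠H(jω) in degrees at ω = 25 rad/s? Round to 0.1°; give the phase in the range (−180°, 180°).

44.1°

At s = jω = j25:
zero (s+25): 25 + j25 → |·| = √(25²+25²) = √1250 ≈ 35.355, ∠ = arctan(25/25) ≈ 45.00°
quadratic: (j25)² + 160·j25 + 250000 = 249375 + j4000 → |·| ≈ 2.4941e+05, ∠ ≈ 0.92°
∠H = 45.00° − 0.92° = 44.08°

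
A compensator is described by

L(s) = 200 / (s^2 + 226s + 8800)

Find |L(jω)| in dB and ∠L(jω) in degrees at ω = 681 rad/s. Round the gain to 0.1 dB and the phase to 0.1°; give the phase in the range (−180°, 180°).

Substitute s = j681:
Numerator: 200 = 200 + j0
Denominator: (j681)^2 + 226(j681) + 8800 = -454961 + j153906
|N| = √(200² + 0²) ≈ 200, ∠N ≈ 0.00°
|D| = √(454961² + 153906²) ≈ 4.8029e+05, ∠D ≈ 161.31°
|L| = 200 / 4.8029e+05 ≈ 0.00041642
Gain = 20 log₁₀(0.00041642) ≈ -67.61 dB
∠L = 0.00° − 161.31° = -161.31°

-67.6 dB, -161.3°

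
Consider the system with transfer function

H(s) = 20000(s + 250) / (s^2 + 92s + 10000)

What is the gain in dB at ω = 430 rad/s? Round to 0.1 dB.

At s = jω = j430:
zero (s+250): 250 + j430 → |·| = √(250²+430²) = √247400 ≈ 497.39, ∠ = arctan(430/250) ≈ 59.83°
quadratic: (j430)² + 92·j430 + 10000 = -174900 + j39560 → |·| ≈ 1.7932e+05, ∠ ≈ 167.25°
|H| = 20000 · 497.39 / 1.7932e+05 ≈ 55.475
Gain = 20 log₁₀(55.475) ≈ 34.88 dB

34.9 dB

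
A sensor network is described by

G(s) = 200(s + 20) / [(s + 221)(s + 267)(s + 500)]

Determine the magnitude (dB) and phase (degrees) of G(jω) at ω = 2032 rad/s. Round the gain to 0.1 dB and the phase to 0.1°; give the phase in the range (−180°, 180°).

-86.7 dB, -153.0°

At s = jω = j2032:
zero (s+20): 20 + j2032 → |·| = √(20²+2032²) = √4129424 ≈ 2032.1, ∠ = arctan(2032/20) ≈ 89.44°
pole (s+221): 221 + j2032 → |·| = √(221²+2032²) = √4177865 ≈ 2044, ∠ = arctan(2032/221) ≈ 83.79°
pole (s+267): 267 + j2032 → |·| = √(267²+2032²) = √4200313 ≈ 2049.5, ∠ = arctan(2032/267) ≈ 82.51°
pole (s+500): 500 + j2032 → |·| = √(500²+2032²) = √4379024 ≈ 2092.6, ∠ = arctan(2032/500) ≈ 76.18°
|G| = 200 · 2032.1 / 8.7663e+09 ≈ 4.6362e-05
Gain = 20 log₁₀(4.6362e-05) ≈ -86.68 dB
∠G = 89.44° − 242.48° = -153.04°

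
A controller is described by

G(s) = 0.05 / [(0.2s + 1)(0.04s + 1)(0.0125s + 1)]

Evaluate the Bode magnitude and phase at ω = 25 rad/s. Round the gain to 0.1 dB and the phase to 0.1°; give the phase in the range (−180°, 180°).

At ω = 25 rad/s:
pole (1 + j25·0.2) = 1 + j5 → |·| ≈ 5.099, ∠ ≈ 78.69°
pole (1 + j25·0.04) = 1 + j1 → |·| ≈ 1.4142, ∠ ≈ 45.00°
pole (1 + j25·0.0125) = 1 + j0.3125 → |·| ≈ 1.0477, ∠ ≈ 17.35°
|G| = 0.05 · 1 / (5.099 · 1.4142 · 1.0477) ≈ 0.0066182
Gain = 20 log₁₀(0.0066182) ≈ -43.59 dB
∠G = (0°) − (78.69° + 45.00° + 17.35°) = -141.04°

-43.6 dB, -141.0°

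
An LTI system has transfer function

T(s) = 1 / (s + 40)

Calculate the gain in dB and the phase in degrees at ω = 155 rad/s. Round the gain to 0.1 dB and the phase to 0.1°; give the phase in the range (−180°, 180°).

-44.1 dB, -75.5°

Substitute s = j155:
Numerator: 1 = 1 + j0
Denominator: (j155) + 40 = 40 + j155
|N| = √(1² + 0²) ≈ 1, ∠N ≈ 0.00°
|D| = √(40² + 155²) ≈ 160.08, ∠D ≈ 75.53°
|T| = 1 / 160.08 ≈ 0.0062469
Gain = 20 log₁₀(0.0062469) ≈ -44.09 dB
∠T = 0.00° − 75.53° = -75.53°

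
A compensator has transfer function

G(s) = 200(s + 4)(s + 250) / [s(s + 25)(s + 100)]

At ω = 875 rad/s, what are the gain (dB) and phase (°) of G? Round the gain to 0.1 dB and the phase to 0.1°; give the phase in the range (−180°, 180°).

-12.5 dB, -98.1°

At s = jω = j875:
zero (s+4): 4 + j875 → |·| = √(4²+875²) = √765641 ≈ 875.01, ∠ = arctan(875/4) ≈ 89.74°
zero (s+250): 250 + j875 → |·| = √(250²+875²) = √828125 ≈ 910.01, ∠ = arctan(875/250) ≈ 74.05°
pole (s+25): 25 + j875 → |·| = √(25²+875²) = √766250 ≈ 875.36, ∠ = arctan(875/25) ≈ 88.36°
pole (s+100): 100 + j875 → |·| = √(100²+875²) = √775625 ≈ 880.7, ∠ = arctan(875/100) ≈ 83.48°
pole at origin: |s| = 875, ∠ = 90.00° (in denominator)
|G| = 200 · 7.9627e+05 / 6.7456e+08 ≈ 0.23609
Gain = 20 log₁₀(0.23609) ≈ -12.54 dB
∠G = 163.79° − 261.84° = -98.05°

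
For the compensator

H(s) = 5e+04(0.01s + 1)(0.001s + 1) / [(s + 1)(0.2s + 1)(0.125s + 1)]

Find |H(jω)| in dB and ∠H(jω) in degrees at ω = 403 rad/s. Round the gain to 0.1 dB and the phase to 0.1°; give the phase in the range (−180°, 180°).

At ω = 403 rad/s:
zero (1 + j403·0.01) = 1 + j4.03 → |·| ≈ 4.1522, ∠ ≈ 76.06°
zero (1 + j403·0.001) = 1 + j0.403 → |·| ≈ 1.0782, ∠ ≈ 21.95°
pole (1 + j403·1) = 1 + j403 → |·| ≈ 403, ∠ ≈ 89.86°
pole (1 + j403·0.2) = 1 + j80.6 → |·| ≈ 80.606, ∠ ≈ 89.29°
pole (1 + j403·0.125) = 1 + j50.375 → |·| ≈ 50.385, ∠ ≈ 88.86°
|H| = 5e+04 · 4.1522 · 1.0782 / (403 · 80.606 · 50.385) ≈ 0.13676
Gain = 20 log₁₀(0.13676) ≈ -17.28 dB
∠H = (76.06° + 21.95°) − (89.86° + 89.29° + 88.86°) = -170.00°

-17.3 dB, -170.0°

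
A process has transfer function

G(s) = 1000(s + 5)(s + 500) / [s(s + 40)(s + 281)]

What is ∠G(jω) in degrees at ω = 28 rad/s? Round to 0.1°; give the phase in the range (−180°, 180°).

-47.6°

At s = jω = j28:
zero (s+5): 5 + j28 → |·| = √(5²+28²) = √809 ≈ 28.443, ∠ = arctan(28/5) ≈ 79.88°
zero (s+500): 500 + j28 → |·| = √(500²+28²) = √250784 ≈ 500.78, ∠ = arctan(28/500) ≈ 3.21°
pole (s+40): 40 + j28 → |·| = √(40²+28²) = √2384 ≈ 48.826, ∠ = arctan(28/40) ≈ 34.99°
pole (s+281): 281 + j28 → |·| = √(281²+28²) = √79745 ≈ 282.39, ∠ = arctan(28/281) ≈ 5.69°
pole at origin: |s| = 28, ∠ = 90.00° (in denominator)
∠G = 83.09° − 130.68° = -47.59°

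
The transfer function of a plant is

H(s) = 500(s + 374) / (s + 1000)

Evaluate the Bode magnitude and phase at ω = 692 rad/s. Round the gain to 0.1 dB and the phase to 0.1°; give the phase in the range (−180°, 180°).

At s = jω = j692:
zero (s+374): 374 + j692 → |·| = √(374²+692²) = √618740 ≈ 786.6, ∠ = arctan(692/374) ≈ 61.61°
pole (s+1000): 1000 + j692 → |·| = √(1000²+692²) = √1478864 ≈ 1216.1, ∠ = arctan(692/1000) ≈ 34.68°
|H| = 500 · 786.6 / 1216.1 ≈ 323.41
Gain = 20 log₁₀(323.41) ≈ 50.20 dB
∠H = 61.61° − 34.68° = 26.93°

50.2 dB, 26.9°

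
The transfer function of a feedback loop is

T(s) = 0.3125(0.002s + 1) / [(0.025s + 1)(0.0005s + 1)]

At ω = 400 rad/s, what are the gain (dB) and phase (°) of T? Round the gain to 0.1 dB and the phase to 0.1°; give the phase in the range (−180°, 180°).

-28.2 dB, -56.9°

At ω = 400 rad/s:
zero (1 + j400·0.002) = 1 + j0.8 → |·| ≈ 1.2806, ∠ ≈ 38.66°
pole (1 + j400·0.025) = 1 + j10 → |·| ≈ 10.05, ∠ ≈ 84.29°
pole (1 + j400·0.0005) = 1 + j0.2 → |·| ≈ 1.0198, ∠ ≈ 11.31°
|T| = 0.3125 · 1.2806 / (10.05 · 1.0198) ≈ 0.039047
Gain = 20 log₁₀(0.039047) ≈ -28.17 dB
∠T = (38.66°) − (84.29° + 11.31°) = -56.94°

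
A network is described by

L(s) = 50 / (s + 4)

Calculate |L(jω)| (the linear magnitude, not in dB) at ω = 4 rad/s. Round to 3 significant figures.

Substitute s = j4:
Numerator: 50 = 50 + j0
Denominator: (j4) + 4 = 4 + j4
|N| = √(50² + 0²) ≈ 50, ∠N ≈ 0.00°
|D| = √(4² + 4²) ≈ 5.6569, ∠D ≈ 45.00°
|L| = 50 / 5.6569 ≈ 8.8388

8.84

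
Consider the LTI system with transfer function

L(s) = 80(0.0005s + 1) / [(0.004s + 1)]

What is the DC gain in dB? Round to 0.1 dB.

38.1 dB

L(0) = 80 · 1 / 1 = 80
20 log₁₀(80) ≈ 38.06 dB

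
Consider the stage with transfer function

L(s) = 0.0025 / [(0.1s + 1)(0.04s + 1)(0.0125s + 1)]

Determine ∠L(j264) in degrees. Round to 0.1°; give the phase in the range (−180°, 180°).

At ω = 264 rad/s:
pole (1 + j264·0.1) = 1 + j26.4 → |·| ≈ 26.419, ∠ ≈ 87.83°
pole (1 + j264·0.04) = 1 + j10.56 → |·| ≈ 10.607, ∠ ≈ 84.59°
pole (1 + j264·0.0125) = 1 + j3.3 → |·| ≈ 3.4482, ∠ ≈ 73.14°
∠L = (0°) − (87.83° + 84.59° + 73.14°) = -245.56° ≡ 114.44° (principal value)

114.4°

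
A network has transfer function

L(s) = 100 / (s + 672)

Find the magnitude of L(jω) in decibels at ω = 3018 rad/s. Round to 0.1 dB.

Substitute s = j3018:
Numerator: 100 = 100 + j0
Denominator: (j3018) + 672 = 672 + j3018
|N| = √(100² + 0²) ≈ 100, ∠N ≈ 0.00°
|D| = √(672² + 3018²) ≈ 3091.9, ∠D ≈ 77.45°
|L| = 100 / 3091.9 ≈ 0.032343
Gain = 20 log₁₀(0.032343) ≈ -29.80 dB

-29.8 dB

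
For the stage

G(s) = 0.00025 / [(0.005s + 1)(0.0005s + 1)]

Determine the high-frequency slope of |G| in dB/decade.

-40 dB/decade

Each pole contributes −20 dB/decade at high frequency; each zero contributes +20 dB/decade.
Net: 0 zero(s) − 2 pole(s) → -40 dB/decade.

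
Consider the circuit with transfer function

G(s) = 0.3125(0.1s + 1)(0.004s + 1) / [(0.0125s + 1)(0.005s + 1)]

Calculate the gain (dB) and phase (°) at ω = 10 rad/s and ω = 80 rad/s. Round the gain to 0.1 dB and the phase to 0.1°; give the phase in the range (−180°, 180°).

At ω = 10 rad/s:
zero (1 + j10·0.1) = 1 + j1 → |·| ≈ 1.4142, ∠ ≈ 45.00°
zero (1 + j10·0.004) = 1 + j0.04 → |·| ≈ 1.0008, ∠ ≈ 2.29°
pole (1 + j10·0.0125) = 1 + j0.125 → |·| ≈ 1.0078, ∠ ≈ 7.13°
pole (1 + j10·0.005) = 1 + j0.05 → |·| ≈ 1.0012, ∠ ≈ 2.86°
|G| = 0.3125 · 1.4142 · 1.0008 / (1.0078 · 1.0012) ≈ 0.43834
Gain = 20 log₁₀(0.43834) ≈ -7.16 dB
∠G = (45.00° + 2.29°) − (7.13° + 2.86°) = 37.30°

At ω = 80 rad/s:
zero (1 + j80·0.1) = 1 + j8 → |·| ≈ 8.0623, ∠ ≈ 82.87°
zero (1 + j80·0.004) = 1 + j0.32 → |·| ≈ 1.05, ∠ ≈ 17.74°
pole (1 + j80·0.0125) = 1 + j1 → |·| ≈ 1.4142, ∠ ≈ 45.00°
pole (1 + j80·0.005) = 1 + j0.4 → |·| ≈ 1.077, ∠ ≈ 21.80°
|G| = 0.3125 · 8.0623 · 1.05 / (1.4142 · 1.077) ≈ 1.7369
Gain = 20 log₁₀(1.7369) ≈ 4.80 dB
∠G = (82.87° + 17.74°) − (45.00° + 21.80°) = 33.81°

ω = 10: -7.2 dB, 37.3°; ω = 80: 4.8 dB, 33.8°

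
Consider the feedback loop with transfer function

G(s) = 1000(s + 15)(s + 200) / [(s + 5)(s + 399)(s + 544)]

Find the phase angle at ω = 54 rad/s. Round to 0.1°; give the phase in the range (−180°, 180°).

-8.5°

At s = jω = j54:
zero (s+15): 15 + j54 → |·| = √(15²+54²) = √3141 ≈ 56.045, ∠ = arctan(54/15) ≈ 74.48°
zero (s+200): 200 + j54 → |·| = √(200²+54²) = √42916 ≈ 207.16, ∠ = arctan(54/200) ≈ 15.11°
pole (s+5): 5 + j54 → |·| = √(5²+54²) = √2941 ≈ 54.231, ∠ = arctan(54/5) ≈ 84.71°
pole (s+399): 399 + j54 → |·| = √(399²+54²) = √162117 ≈ 402.64, ∠ = arctan(54/399) ≈ 7.71°
pole (s+544): 544 + j54 → |·| = √(544²+54²) = √298852 ≈ 546.67, ∠ = arctan(54/544) ≈ 5.67°
∠G = 89.59° − 98.09° = -8.50°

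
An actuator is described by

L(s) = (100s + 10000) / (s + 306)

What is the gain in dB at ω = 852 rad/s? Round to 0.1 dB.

Substitute s = j852:
Numerator: 100(j852) + 10000 = 10000 + j85200
Denominator: (j852) + 306 = 306 + j852
|N| = √(10000² + 85200²) ≈ 85785, ∠N ≈ 83.31°
|D| = √(306² + 852²) ≈ 905.28, ∠D ≈ 70.24°
|L| = 85785 / 905.28 ≈ 94.761
Gain = 20 log₁₀(94.761) ≈ 39.53 dB

39.5 dB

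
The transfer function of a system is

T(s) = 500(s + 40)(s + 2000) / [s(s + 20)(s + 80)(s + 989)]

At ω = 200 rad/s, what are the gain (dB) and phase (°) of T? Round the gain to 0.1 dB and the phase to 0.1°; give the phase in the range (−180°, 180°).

At s = jω = j200:
zero (s+40): 40 + j200 → |·| = √(40²+200²) = √41600 ≈ 203.96, ∠ = arctan(200/40) ≈ 78.69°
zero (s+2000): 2000 + j200 → |·| = √(2000²+200²) = √4040000 ≈ 2010, ∠ = arctan(200/2000) ≈ 5.71°
pole (s+20): 20 + j200 → |·| = √(20²+200²) = √40400 ≈ 201, ∠ = arctan(200/20) ≈ 84.29°
pole (s+80): 80 + j200 → |·| = √(80²+200²) = √46400 ≈ 215.41, ∠ = arctan(200/80) ≈ 68.20°
pole (s+989): 989 + j200 → |·| = √(989²+200²) = √1018121 ≈ 1009, ∠ = arctan(200/989) ≈ 11.43°
pole at origin: |s| = 200, ∠ = 90.00° (in denominator)
|T| = 500 · 4.0996e+05 / 8.7374e+09 ≈ 0.02346
Gain = 20 log₁₀(0.02346) ≈ -32.59 dB
∠T = 84.40° − 253.92° = -169.52°

-32.6 dB, -169.5°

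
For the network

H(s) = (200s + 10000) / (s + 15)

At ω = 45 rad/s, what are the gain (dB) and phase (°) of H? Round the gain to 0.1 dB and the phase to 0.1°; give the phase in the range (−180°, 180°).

Substitute s = j45:
Numerator: 200(j45) + 10000 = 10000 + j9000
Denominator: (j45) + 15 = 15 + j45
|N| = √(10000² + 9000²) ≈ 13454, ∠N ≈ 41.99°
|D| = √(15² + 45²) ≈ 47.434, ∠D ≈ 71.57°
|H| = 13454 / 47.434 ≈ 283.64
Gain = 20 log₁₀(283.64) ≈ 49.06 dB
∠H = 41.99° − 71.57° = -29.58°

49.1 dB, -29.6°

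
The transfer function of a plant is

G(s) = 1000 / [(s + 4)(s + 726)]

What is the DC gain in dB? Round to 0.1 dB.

-9.3 dB

G(0) = 1000 / (4·726) ≈ 0.34435
20 log₁₀(0.34435) ≈ -9.26 dB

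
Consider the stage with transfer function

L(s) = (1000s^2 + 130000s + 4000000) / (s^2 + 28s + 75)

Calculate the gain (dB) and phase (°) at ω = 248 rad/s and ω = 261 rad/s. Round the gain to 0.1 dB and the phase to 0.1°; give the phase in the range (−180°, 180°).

ω = 248: 60.6 dB, -22.8°; ω = 261: 60.5 dB, -21.8°

Substitute s = j248:
Numerator: 1000(j248)^2 + 130000(j248) + 4000000 = -57504000 + j32240000
Denominator: (j248)^2 + 28(j248) + 75 = -61429 + j6944
|N| = √(57504000² + 32240000²) ≈ 6.5925e+07, ∠N ≈ 150.72°
|D| = √(61429² + 6944²) ≈ 61820, ∠D ≈ 173.55°
|L| = 6.5925e+07 / 61820 ≈ 1066.4
Gain = 20 log₁₀(1066.4) ≈ 60.56 dB
∠L = 150.72° − 173.55° = -22.83°

Substitute s = j261:
Numerator: 1000(j261)^2 + 130000(j261) + 4000000 = -64121000 + j33930000
Denominator: (j261)^2 + 28(j261) + 75 = -68046 + j7308
|N| = √(64121000² + 33930000²) ≈ 7.2545e+07, ∠N ≈ 152.11°
|D| = √(68046² + 7308²) ≈ 68437, ∠D ≈ 173.87°
|L| = 7.2545e+07 / 68437 ≈ 1060
Gain = 20 log₁₀(1060) ≈ 60.51 dB
∠L = 152.11° − 173.87° = -21.76°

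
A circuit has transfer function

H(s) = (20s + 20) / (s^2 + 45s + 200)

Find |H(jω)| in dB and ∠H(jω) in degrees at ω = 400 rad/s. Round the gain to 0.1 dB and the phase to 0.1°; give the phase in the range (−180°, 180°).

Substitute s = j400:
Numerator: 20(j400) + 20 = 20 + j8000
Denominator: (j400)^2 + 45(j400) + 200 = -159800 + j18000
|N| = √(20² + 8000²) ≈ 8000, ∠N ≈ 89.86°
|D| = √(159800² + 18000²) ≈ 1.6081e+05, ∠D ≈ 173.57°
|H| = 8000 / 1.6081e+05 ≈ 0.049748
Gain = 20 log₁₀(0.049748) ≈ -26.06 dB
∠H = 89.86° − 173.57° = -83.71°

-26.1 dB, -83.7°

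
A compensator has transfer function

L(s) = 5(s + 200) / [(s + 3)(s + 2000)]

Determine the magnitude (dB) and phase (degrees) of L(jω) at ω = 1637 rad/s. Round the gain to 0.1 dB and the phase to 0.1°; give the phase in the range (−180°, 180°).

At s = jω = j1637:
zero (s+200): 200 + j1637 → |·| = √(200²+1637²) = √2719769 ≈ 1649.2, ∠ = arctan(1637/200) ≈ 83.03°
pole (s+3): 3 + j1637 → |·| = √(3²+1637²) = √2679778 ≈ 1637, ∠ = arctan(1637/3) ≈ 89.89°
pole (s+2000): 2000 + j1637 → |·| = √(2000²+1637²) = √6679769 ≈ 2584.5, ∠ = arctan(1637/2000) ≈ 39.30°
|L| = 5 · 1649.2 / 4.2308e+06 ≈ 0.001949
Gain = 20 log₁₀(0.001949) ≈ -54.20 dB
∠L = 83.03° − 129.19° = -46.16°

-54.2 dB, -46.2°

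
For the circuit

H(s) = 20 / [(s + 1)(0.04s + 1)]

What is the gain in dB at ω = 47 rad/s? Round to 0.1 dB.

-14.0 dB

At ω = 47 rad/s:
pole (1 + j47·1) = 1 + j47 → |·| ≈ 47.011, ∠ ≈ 88.78°
pole (1 + j47·0.04) = 1 + j1.88 → |·| ≈ 2.1294, ∠ ≈ 61.99°
|H| = 20 · 1 / (47.011 · 2.1294) ≈ 0.19979
Gain = 20 log₁₀(0.19979) ≈ -13.99 dB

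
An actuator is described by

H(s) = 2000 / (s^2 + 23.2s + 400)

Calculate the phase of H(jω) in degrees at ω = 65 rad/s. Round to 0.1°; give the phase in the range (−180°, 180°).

At s = jω = j65:
quadratic: (j65)² + 23.2·j65 + 400 = -3825 + j1508 → |·| ≈ 4111.5, ∠ ≈ 158.48°
∠H = 0.00° − 158.48° = -158.48°

-158.5°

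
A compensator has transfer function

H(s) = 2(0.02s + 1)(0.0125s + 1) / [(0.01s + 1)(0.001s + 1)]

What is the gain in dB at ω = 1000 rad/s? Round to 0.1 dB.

31.0 dB

At ω = 1000 rad/s:
zero (1 + j1000·0.02) = 1 + j20 → |·| ≈ 20.025, ∠ ≈ 87.14°
zero (1 + j1000·0.0125) = 1 + j12.5 → |·| ≈ 12.54, ∠ ≈ 85.43°
pole (1 + j1000·0.01) = 1 + j10 → |·| ≈ 10.05, ∠ ≈ 84.29°
pole (1 + j1000·0.001) = 1 + j1 → |·| ≈ 1.4142, ∠ ≈ 45.00°
|H| = 2 · 20.025 · 12.54 / (10.05 · 1.4142) ≈ 35.336
Gain = 20 log₁₀(35.336) ≈ 30.96 dB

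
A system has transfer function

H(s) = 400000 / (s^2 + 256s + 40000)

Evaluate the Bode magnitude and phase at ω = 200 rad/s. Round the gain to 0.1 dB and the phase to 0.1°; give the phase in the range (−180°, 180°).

At s = jω = j200:
quadratic: (j200)² + 256·j200 + 40000 = 0 + j51200 → |·| ≈ 51200, ∠ ≈ 90.00°
|H| = 400000 / 51200 ≈ 7.8125
Gain = 20 log₁₀(7.8125) ≈ 17.86 dB
∠H = 0.00° − 90.00° = -90.00°

17.9 dB, -90.0°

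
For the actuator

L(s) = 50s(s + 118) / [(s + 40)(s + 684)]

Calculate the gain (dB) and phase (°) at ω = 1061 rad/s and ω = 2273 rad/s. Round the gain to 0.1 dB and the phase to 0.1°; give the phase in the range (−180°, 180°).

At s = jω = j1061:
zero (s+118): 118 + j1061 → |·| = √(118²+1061²) = √1139645 ≈ 1067.5, ∠ = arctan(1061/118) ≈ 83.65°
zero at origin: s = j1061 → |·| = 1061, ∠ = 90.00°
pole (s+40): 40 + j1061 → |·| = √(40²+1061²) = √1127321 ≈ 1061.8, ∠ = arctan(1061/40) ≈ 87.84°
pole (s+684): 684 + j1061 → |·| = √(684²+1061²) = √1593577 ≈ 1262.4, ∠ = arctan(1061/684) ≈ 57.19°
|L| = 50 · 1.1326e+06 / 1.3404e+06 ≈ 42.249
Gain = 20 log₁₀(42.249) ≈ 32.52 dB
∠L = 173.65° − 145.03° = 28.62°

At s = jω = j2273:
zero (s+118): 118 + j2273 → |·| = √(118²+2273²) = √5180453 ≈ 2276.1, ∠ = arctan(2273/118) ≈ 87.03°
zero at origin: s = j2273 → |·| = 2273, ∠ = 90.00°
pole (s+40): 40 + j2273 → |·| = √(40²+2273²) = √5168129 ≈ 2273.4, ∠ = arctan(2273/40) ≈ 88.99°
pole (s+684): 684 + j2273 → |·| = √(684²+2273²) = √5634385 ≈ 2373.7, ∠ = arctan(2273/684) ≈ 73.25°
|L| = 50 · 5.1736e+06 / 5.3964e+06 ≈ 47.936
Gain = 20 log₁₀(47.936) ≈ 33.61 dB
∠L = 177.03° − 162.24° = 14.79°

ω = 1061: 32.5 dB, 28.6°; ω = 2273: 33.6 dB, 14.8°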